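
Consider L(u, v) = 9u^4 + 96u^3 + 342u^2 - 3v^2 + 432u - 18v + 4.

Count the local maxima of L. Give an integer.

1

L separates as a function of u plus a function of v, so ∇L=0 decouples.
∂L/∂u = 36(u + 1)(u + 3)(u + 4) = 0 at u ∈ {-4, -3, -1}; ∂L/∂v = -6(v + 3) = 0 at v ∈ {-3}.
The Hessian is diagonal: diag(L_uu, L_vv). Second derivatives: L_uu(-4)=108, L_uu(-3)=-72, L_uu(-1)=216; L_vv(-3)=-6.
Local maxima occur where both diagonal entries negative: (-3, -3). Count: 1.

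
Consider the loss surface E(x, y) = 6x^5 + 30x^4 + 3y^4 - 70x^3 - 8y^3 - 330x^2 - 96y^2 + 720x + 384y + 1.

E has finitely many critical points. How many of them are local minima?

E separates as a function of x plus a function of y, so ∇E=0 decouples.
∂E/∂x = 30(x - 2)(x - 1)(x + 3)(x + 4) = 0 at x ∈ {-4, -3, 1, 2}; ∂E/∂y = 12(y - 4)(y - 2)(y + 4) = 0 at y ∈ {-4, 2, 4}.
The Hessian is diagonal: diag(E_xx, E_yy). Second derivatives: E_xx(-4)=-900, E_xx(-3)=600, E_xx(1)=-600, E_xx(2)=900; E_yy(-4)=576, E_yy(2)=-144, E_yy(4)=192.
Local minima occur where both diagonal entries positive: (-3, -4), (-3, 4), (2, -4), (2, 4). Count: 4.

4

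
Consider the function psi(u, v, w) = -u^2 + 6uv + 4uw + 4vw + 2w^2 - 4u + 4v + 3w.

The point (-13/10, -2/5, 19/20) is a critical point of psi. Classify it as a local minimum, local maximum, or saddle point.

The Hessian is constant: H = [[-2, 6, 4], [6, 0, 4], [4, 4, 4]].
Leading principal minors: Δ₁ = -2, Δ₂ = -36, Δ₃ = 80.
The minors fit neither the all-positive nor the alternating-sign pattern, so H is indefinite: a saddle point.

saddle point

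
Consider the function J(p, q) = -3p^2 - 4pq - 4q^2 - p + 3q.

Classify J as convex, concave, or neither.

concave

J is quadratic, so its Hessian is the constant matrix H = [[-6, -4], [-4, -8]].
det(H) = 32, tr(H) = -14.
det(H) > 0 and tr(H) < 0, so H is negative definite everywhere: concave.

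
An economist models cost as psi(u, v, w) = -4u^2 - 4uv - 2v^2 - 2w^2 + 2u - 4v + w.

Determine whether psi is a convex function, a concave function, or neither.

concave

psi is quadratic, so its Hessian is the constant matrix H = [[-8, -4, 0], [-4, -4, 0], [0, 0, -4]].
Leading principal minors: -8, 16, -64.
Signs alternate −, +, − ⇒ H ≺ 0 ⇒ concave.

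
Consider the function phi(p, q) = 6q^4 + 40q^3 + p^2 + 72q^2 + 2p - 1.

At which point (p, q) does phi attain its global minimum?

phi(p,q) separates as A(p) + B(q) − 1, so its minimum is min A + min B − 1.
A'(p) = 2p + 2 vanishes at p ∈ {-1}; B'(q) = 24q(q + 2)(q + 3) vanishes at q ∈ {-3, -2, 0}.
Local minima of A (where A''>0): A(-1)=-1. Local minima of B: B(-3)=54, B(0)=0.
So the global minimum of phi is A(-1) + B(0) − 1 = -1 + 0 − 1 = -2, attained at (-1, 0).

(-1, 0)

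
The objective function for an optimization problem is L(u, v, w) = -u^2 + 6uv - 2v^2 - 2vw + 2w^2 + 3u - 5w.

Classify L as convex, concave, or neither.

neither

L is quadratic, so its Hessian is the constant matrix H = [[-2, 6, 0], [6, -4, -2], [0, -2, 4]].
Leading principal minors: -2, -28, -104.
Neither pattern holds ⇒ H is indefinite ⇒ neither convex nor concave.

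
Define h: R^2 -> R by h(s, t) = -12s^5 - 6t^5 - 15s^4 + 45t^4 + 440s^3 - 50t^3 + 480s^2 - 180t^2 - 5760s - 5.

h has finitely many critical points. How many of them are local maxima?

4

h separates as a function of s plus a function of t, so ∇h=0 decouples.
∂h/∂s = -60(s - 4)(s - 2)(s + 3)(s + 4) = 0 at s ∈ {-4, -3, 2, 4}; ∂h/∂t = -30t(t - 4)(t - 3)(t + 1) = 0 at t ∈ {-1, 0, 3, 4}.
The Hessian is diagonal: diag(h_ss, h_tt). Second derivatives: h_ss(-4)=2880, h_ss(-3)=-2100, h_ss(2)=3600, h_ss(4)=-6720; h_tt(-1)=600, h_tt(0)=-360, h_tt(3)=360, h_tt(4)=-600.
Local maxima occur where both diagonal entries negative: (-3, 0), (-3, 4), (4, 0), (4, 4). Count: 4.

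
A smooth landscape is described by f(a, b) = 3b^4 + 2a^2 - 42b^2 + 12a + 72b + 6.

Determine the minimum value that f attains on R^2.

-363

f(a,b) separates as P(a) + Q(b) + 6, so its minimum is min P + min Q + 6.
P'(a) = 4a + 12 vanishes at a ∈ {-3}; Q'(b) = 12(b - 2)(b - 1)(b + 3) vanishes at b ∈ {-3, 1, 2}.
Local minima of P (where P''>0): P(-3)=-18. Local minima of Q: Q(-3)=-351, Q(2)=24.
So the global minimum of f is P(-3) + Q(-3) + 6 = -18 − 351 + 6 = -363, attained at (-3, -3).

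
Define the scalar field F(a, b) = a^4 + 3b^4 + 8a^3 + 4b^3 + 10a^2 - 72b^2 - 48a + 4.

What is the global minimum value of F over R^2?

F(a,b) separates as P(a) + Q(b) + 4, so its minimum is min P + min Q + 4.
P'(a) = 4(a - 1)(a + 3)(a + 4) vanishes at a ∈ {-4, -3, 1}; Q'(b) = 12b(b - 3)(b + 4) vanishes at b ∈ {-4, 0, 3}.
Local minima of P (where P''>0): P(-4)=96, P(1)=-29. Local minima of Q: Q(-4)=-640, Q(3)=-297.
So the global minimum of F is P(1) + Q(-4) + 4 = -29 − 640 + 4 = -665, attained at (1, -4).

-665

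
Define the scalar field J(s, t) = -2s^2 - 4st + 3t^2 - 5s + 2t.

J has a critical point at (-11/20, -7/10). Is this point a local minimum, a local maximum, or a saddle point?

The Hessian of J is constant: H = [[-4, -4], [-4, 6]].
det(H) = (-4)·6 − (-4)² = -40.
Since det(H) < 0, H is indefinite and the critical point is a saddle point.

saddle point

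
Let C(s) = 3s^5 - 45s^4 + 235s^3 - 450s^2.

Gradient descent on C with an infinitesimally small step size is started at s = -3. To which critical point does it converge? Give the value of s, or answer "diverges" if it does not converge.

C'(s) = 15s(s - 5)(s - 4)(s - 3), so C'(-3) = 15120.
Gradient descent moves in the -C' direction, i.e. s is decreasing.
There is no critical point below s=-3, and C' keeps the same sign, so the iterate runs off to −∞.

diverges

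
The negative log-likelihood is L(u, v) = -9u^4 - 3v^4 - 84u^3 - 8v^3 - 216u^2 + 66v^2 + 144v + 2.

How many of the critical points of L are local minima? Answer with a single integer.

L separates as a function of u plus a function of v, so ∇L=0 decouples.
∂L/∂u = -36u(u + 3)(u + 4) = 0 at u ∈ {-4, -3, 0}; ∂L/∂v = -12(v - 3)(v + 1)(v + 4) = 0 at v ∈ {-4, -1, 3}.
The Hessian is diagonal: diag(L_uu, L_vv). Second derivatives: L_uu(-4)=-144, L_uu(-3)=108, L_uu(0)=-432; L_vv(-4)=-252, L_vv(-1)=144, L_vv(3)=-336.
Local minima occur where both diagonal entries positive: (-3, -1). Count: 1.

1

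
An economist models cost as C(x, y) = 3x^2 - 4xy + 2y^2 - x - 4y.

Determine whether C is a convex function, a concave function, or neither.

C is quadratic, so its Hessian is the constant matrix H = [[6, -4], [-4, 4]].
det(H) = 8, tr(H) = 10.
det(H) > 0 and tr(H) > 0, so H is positive definite everywhere: convex.

convex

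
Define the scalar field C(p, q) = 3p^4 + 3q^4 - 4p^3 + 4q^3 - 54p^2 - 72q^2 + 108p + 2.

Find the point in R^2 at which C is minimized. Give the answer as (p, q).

(-3, -4)

C(p,q) separates as A(p) + B(q) + 2, so its minimum is min A + min B + 2.
A'(p) = 12(p - 3)(p - 1)(p + 3) vanishes at p ∈ {-3, 1, 3}; B'(q) = 12q(q - 3)(q + 4) vanishes at q ∈ {-4, 0, 3}.
Local minima of A (where A''>0): A(-3)=-459, A(3)=-27. Local minima of B: B(-4)=-640, B(3)=-297.
So the global minimum of C is A(-3) + B(-4) + 2 = -459 − 640 + 2 = -1097, attained at (-3, -4).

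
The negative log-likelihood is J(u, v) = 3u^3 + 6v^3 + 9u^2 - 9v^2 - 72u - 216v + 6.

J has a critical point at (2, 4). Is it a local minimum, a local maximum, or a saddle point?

The mixed partial ∂²J/∂u∂v is 0, so the Hessian at any point is diag(J_uu, J_vv) = diag(18(u + 1), 18(2v - 1)).
At (2, 4): H = diag(54, 126).
Both eigenvalues are positive, so H is positive definite: a local minimum.

local minimum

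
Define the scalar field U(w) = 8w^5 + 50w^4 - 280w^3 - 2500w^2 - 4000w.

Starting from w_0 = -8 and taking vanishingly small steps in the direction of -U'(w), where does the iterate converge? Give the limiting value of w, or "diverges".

diverges

U'(w) = 40(w - 5)(w + 1)(w + 4)(w + 5), so U'(-8) = 43680.
Gradient descent moves in the -U' direction, i.e. w is decreasing.
There is no critical point below w=-8, and U' keeps the same sign, so the iterate runs off to −∞.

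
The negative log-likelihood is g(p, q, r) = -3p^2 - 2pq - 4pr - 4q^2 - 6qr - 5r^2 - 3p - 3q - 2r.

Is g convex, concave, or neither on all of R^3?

concave

g is quadratic, so its Hessian is the constant matrix H = [[-6, -2, -4], [-2, -8, -6], [-4, -6, -10]].
Leading principal minors: -6, 44, -192.
Signs alternate −, +, − ⇒ H ≺ 0 ⇒ concave.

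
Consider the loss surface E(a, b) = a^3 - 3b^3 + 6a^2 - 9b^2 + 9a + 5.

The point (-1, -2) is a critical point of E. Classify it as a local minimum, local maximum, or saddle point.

The mixed partial ∂²E/∂a∂b is 0, so the Hessian at any point is diag(E_aa, E_bb) = diag(6(a + 2), -18(b + 1)).
At (-1, -2): H = diag(6, 18).
Both eigenvalues are positive, so H is positive definite: a local minimum.

local minimum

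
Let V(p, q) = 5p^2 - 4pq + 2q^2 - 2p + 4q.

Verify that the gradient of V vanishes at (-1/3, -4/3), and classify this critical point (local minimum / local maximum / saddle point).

local minimum

∇V = (10p - 4q - 2, -4p + 4q + 4); substituting (-1/3, -4/3) gives ∇V = (0, 0), so (-1/3, -4/3) is indeed a critical point.
The Hessian of V is constant: H = [[10, -4], [-4, 4]].
det(H) = 10·4 − (-4)² = 24.
det(H) > 0 and tr(H) = 14 > 0, so H is positive definite and the point is a local minimum.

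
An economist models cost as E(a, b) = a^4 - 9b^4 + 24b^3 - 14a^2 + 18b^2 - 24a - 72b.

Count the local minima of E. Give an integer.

2

E separates as a function of a plus a function of b, so ∇E=0 decouples.
∂E/∂a = 4(a - 3)(a + 1)(a + 2) = 0 at a ∈ {-2, -1, 3}; ∂E/∂b = -36(b - 2)(b - 1)(b + 1) = 0 at b ∈ {-1, 1, 2}.
The Hessian is diagonal: diag(E_aa, E_bb). Second derivatives: E_aa(-2)=20, E_aa(-1)=-16, E_aa(3)=80; E_bb(-1)=-216, E_bb(1)=72, E_bb(2)=-108.
Local minima occur where both diagonal entries positive: (-2, 1), (3, 1). Count: 2.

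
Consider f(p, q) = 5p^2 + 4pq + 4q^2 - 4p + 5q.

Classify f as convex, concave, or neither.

convex

f is quadratic, so its Hessian is the constant matrix H = [[10, 4], [4, 8]].
det(H) = 64, tr(H) = 18.
det(H) > 0 and tr(H) > 0, so H is positive definite everywhere: convex.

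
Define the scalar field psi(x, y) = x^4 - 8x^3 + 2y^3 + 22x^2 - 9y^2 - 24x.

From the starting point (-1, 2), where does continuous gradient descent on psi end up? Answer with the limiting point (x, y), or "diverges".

(1, 3)

psi is separable, so gradient descent decouples: x follows -∂psi/∂x, y follows -∂psi/∂y.
∂psi/∂x = 4(x - 3)(x - 2)(x - 1); at x=-1 this is -96, so x increases.
∂psi/∂y = 6y(y - 3); at y=2 this is -12, so y increases.
x converges to its nearest critical value 1 (a local min of the x-part); y converges to 3. The iterate converges to (1, 3).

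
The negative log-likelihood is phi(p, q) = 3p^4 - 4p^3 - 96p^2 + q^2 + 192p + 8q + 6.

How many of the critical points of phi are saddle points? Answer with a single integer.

phi separates as a function of p plus a function of q, so ∇phi=0 decouples.
∂phi/∂p = 12(p - 4)(p - 1)(p + 4) = 0 at p ∈ {-4, 1, 4}; ∂phi/∂q = 2(q + 4) = 0 at q ∈ {-4}.
The Hessian is diagonal: diag(phi_pp, phi_qq). Second derivatives: phi_pp(-4)=480, phi_pp(1)=-180, phi_pp(4)=288; phi_qq(-4)=2.
Saddle points occur where the two diagonal entries have opposite signs: (1, -4). Count: 1.

1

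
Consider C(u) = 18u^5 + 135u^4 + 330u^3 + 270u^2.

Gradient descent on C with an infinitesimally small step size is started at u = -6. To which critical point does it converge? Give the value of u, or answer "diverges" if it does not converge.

diverges

C'(u) = 90u(u + 1)(u + 2)(u + 3), so C'(-6) = 32400.
Gradient descent moves in the -C' direction, i.e. u is decreasing.
There is no critical point below u=-6, and C' keeps the same sign, so the iterate runs off to −∞.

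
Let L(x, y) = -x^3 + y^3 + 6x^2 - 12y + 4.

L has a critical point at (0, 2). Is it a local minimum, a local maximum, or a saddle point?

local minimum

The mixed partial ∂²L/∂x∂y is 0, so the Hessian at any point is diag(L_xx, L_yy) = diag(6(-x + 2), 6y).
At (0, 2): H = diag(12, 12).
Both eigenvalues are positive, so H is positive definite: a local minimum.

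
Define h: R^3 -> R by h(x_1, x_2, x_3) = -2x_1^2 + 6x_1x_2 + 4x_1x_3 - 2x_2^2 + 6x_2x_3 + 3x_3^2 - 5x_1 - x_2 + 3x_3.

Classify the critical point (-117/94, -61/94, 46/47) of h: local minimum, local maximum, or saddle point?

The Hessian is constant: H = [[-4, 6, 4], [6, -4, 6], [4, 6, 6]].
Leading principal minors: Δ₁ = -4, Δ₂ = -20, Δ₃ = 376.
The minors fit neither the all-positive nor the alternating-sign pattern, so H is indefinite: a saddle point.

saddle point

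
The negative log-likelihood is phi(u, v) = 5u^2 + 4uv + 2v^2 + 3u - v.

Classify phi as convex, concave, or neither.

phi is quadratic, so its Hessian is the constant matrix H = [[10, 4], [4, 4]].
det(H) = 24, tr(H) = 14.
det(H) > 0 and tr(H) > 0, so H is positive definite everywhere: convex.

convex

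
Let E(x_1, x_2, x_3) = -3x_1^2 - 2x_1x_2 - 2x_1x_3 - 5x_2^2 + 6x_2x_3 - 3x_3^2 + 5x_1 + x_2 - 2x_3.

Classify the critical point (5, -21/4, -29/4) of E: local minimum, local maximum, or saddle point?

The Hessian is constant: H = [[-6, -2, -2], [-2, -10, 6], [-2, 6, -6]].
Leading principal minors: Δ₁ = -6, Δ₂ = 56, Δ₃ = -32.
The minors alternate sign starting negative (−, +, −), so H is negative definite: a local maximum.

local maximum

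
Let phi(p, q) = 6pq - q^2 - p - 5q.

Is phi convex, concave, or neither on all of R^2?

neither

phi is quadratic, so its Hessian is the constant matrix H = [[0, 6], [6, -2]].
det(H) = -36, tr(H) = -2.
det(H) < 0, so H is indefinite: neither convex nor concave.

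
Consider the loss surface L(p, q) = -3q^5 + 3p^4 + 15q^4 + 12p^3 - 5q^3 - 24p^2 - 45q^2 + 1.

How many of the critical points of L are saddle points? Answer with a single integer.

6

L separates as a function of p plus a function of q, so ∇L=0 decouples.
∂L/∂p = 12p(p - 1)(p + 4) = 0 at p ∈ {-4, 0, 1}; ∂L/∂q = -15q(q - 3)(q - 2)(q + 1) = 0 at q ∈ {-1, 0, 2, 3}.
The Hessian is diagonal: diag(L_pp, L_qq). Second derivatives: L_pp(-4)=240, L_pp(0)=-48, L_pp(1)=60; L_qq(-1)=180, L_qq(0)=-90, L_qq(2)=90, L_qq(3)=-180.
Saddle points occur where the two diagonal entries have opposite signs: (-4, 0), (-4, 3), (0, -1), (0, 2), (1, 0), (1, 3). Count: 6.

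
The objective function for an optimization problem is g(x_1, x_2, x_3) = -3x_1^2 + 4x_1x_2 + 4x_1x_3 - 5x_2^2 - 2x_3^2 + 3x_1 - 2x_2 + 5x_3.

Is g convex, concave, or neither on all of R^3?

g is quadratic, so its Hessian is the constant matrix H = [[-6, 4, 4], [4, -10, 0], [4, 0, -4]].
Leading principal minors: -6, 44, -16.
Signs alternate −, +, − ⇒ H ≺ 0 ⇒ concave.

concave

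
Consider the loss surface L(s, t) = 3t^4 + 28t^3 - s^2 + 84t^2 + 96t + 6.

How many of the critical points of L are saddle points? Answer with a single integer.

L separates as a function of s plus a function of t, so ∇L=0 decouples.
∂L/∂s = -2s = 0 at s ∈ {0}; ∂L/∂t = 12(t + 1)(t + 2)(t + 4) = 0 at t ∈ {-4, -2, -1}.
The Hessian is diagonal: diag(L_ss, L_tt). Second derivatives: L_ss(0)=-2; L_tt(-4)=72, L_tt(-2)=-24, L_tt(-1)=36.
Saddle points occur where the two diagonal entries have opposite signs: (0, -4), (0, -1). Count: 2.

2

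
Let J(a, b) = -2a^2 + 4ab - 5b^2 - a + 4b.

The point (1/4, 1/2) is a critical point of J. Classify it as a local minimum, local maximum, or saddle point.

local maximum

The Hessian of J is constant: H = [[-4, 4], [4, -10]].
det(H) = (-4)·(-10) − 4² = 24.
det(H) > 0 and tr(H) = -14 < 0, so H is negative definite and the point is a local maximum.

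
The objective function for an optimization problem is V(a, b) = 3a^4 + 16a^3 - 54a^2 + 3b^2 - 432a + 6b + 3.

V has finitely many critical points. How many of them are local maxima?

0

V separates as a function of a plus a function of b, so ∇V=0 decouples.
∂V/∂a = 12(a - 3)(a + 3)(a + 4) = 0 at a ∈ {-4, -3, 3}; ∂V/∂b = 6(b + 1) = 0 at b ∈ {-1}.
The Hessian is diagonal: diag(V_aa, V_bb). Second derivatives: V_aa(-4)=84, V_aa(-3)=-72, V_aa(3)=504; V_bb(-1)=6.
Local maxima occur where both diagonal entries negative: none. Count: 0.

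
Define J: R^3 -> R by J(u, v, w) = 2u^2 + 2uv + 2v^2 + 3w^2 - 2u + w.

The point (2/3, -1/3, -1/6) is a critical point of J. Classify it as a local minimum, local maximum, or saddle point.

local minimum

The Hessian is constant: H = [[4, 2, 0], [2, 4, 0], [0, 0, 6]].
Leading principal minors: Δ₁ = 4, Δ₂ = 12, Δ₃ = 72.
All leading minors are positive, so H is positive definite: a local minimum.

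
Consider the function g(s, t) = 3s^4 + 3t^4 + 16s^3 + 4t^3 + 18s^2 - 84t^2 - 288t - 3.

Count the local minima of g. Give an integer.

4

g separates as a function of s plus a function of t, so ∇g=0 decouples.
∂g/∂s = 12s(s + 1)(s + 3) = 0 at s ∈ {-3, -1, 0}; ∂g/∂t = 12(t - 4)(t + 2)(t + 3) = 0 at t ∈ {-3, -2, 4}.
The Hessian is diagonal: diag(g_ss, g_tt). Second derivatives: g_ss(-3)=72, g_ss(-1)=-24, g_ss(0)=36; g_tt(-3)=84, g_tt(-2)=-72, g_tt(4)=504.
Local minima occur where both diagonal entries positive: (-3, -3), (-3, 4), (0, -3), (0, 4). Count: 4.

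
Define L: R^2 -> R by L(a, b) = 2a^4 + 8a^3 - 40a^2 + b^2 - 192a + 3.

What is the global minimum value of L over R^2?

L(a,b) separates as P(a) + Q(b) + 3, so its minimum is min P + min Q + 3.
P'(a) = 8(a - 3)(a + 2)(a + 4) vanishes at a ∈ {-4, -2, 3}; Q'(b) = 2b vanishes at b ∈ {0}.
Local minima of P (where P''>0): P(-4)=128, P(3)=-558. Local minima of Q: Q(0)=0.
So the global minimum of L is P(3) + Q(0) + 3 = -558 + 0 + 3 = -555, attained at (3, 0).

-555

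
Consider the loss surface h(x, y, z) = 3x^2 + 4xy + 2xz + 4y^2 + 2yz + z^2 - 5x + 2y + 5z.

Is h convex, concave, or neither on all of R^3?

h is quadratic, so its Hessian is the constant matrix H = [[6, 4, 2], [4, 8, 2], [2, 2, 2]].
Leading principal minors: 6, 32, 40.
All positive ⇒ H ≻ 0 ⇒ convex.

convex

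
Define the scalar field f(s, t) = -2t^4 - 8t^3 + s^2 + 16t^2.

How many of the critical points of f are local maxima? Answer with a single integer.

0

f separates as a function of s plus a function of t, so ∇f=0 decouples.
∂f/∂s = 2s = 0 at s ∈ {0}; ∂f/∂t = -8t(t - 1)(t + 4) = 0 at t ∈ {-4, 0, 1}.
The Hessian is diagonal: diag(f_ss, f_tt). Second derivatives: f_ss(0)=2; f_tt(-4)=-160, f_tt(0)=32, f_tt(1)=-40.
Local maxima occur where both diagonal entries negative: none. Count: 0.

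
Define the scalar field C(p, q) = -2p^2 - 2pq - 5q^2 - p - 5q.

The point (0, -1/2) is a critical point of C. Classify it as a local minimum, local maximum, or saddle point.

local maximum

The Hessian of C is constant: H = [[-4, -2], [-2, -10]].
det(H) = (-4)·(-10) − (-2)² = 36.
det(H) > 0 and tr(H) = -14 < 0, so H is negative definite and the point is a local maximum.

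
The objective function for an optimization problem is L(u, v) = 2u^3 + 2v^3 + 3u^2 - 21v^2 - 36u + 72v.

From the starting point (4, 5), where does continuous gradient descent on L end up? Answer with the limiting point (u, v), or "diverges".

(2, 4)

L is separable, so gradient descent decouples: u follows -∂L/∂u, v follows -∂L/∂v.
∂L/∂u = 6(u - 2)(u + 3); at u=4 this is 84, so u decreases.
∂L/∂v = 6(v - 4)(v - 3); at v=5 this is 12, so v decreases.
u converges to its nearest critical value 2 (a local min of the u-part); v converges to 4. The iterate converges to (2, 4).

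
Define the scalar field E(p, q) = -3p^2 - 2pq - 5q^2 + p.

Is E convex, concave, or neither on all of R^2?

concave

E is quadratic, so its Hessian is the constant matrix H = [[-6, -2], [-2, -10]].
det(H) = 56, tr(H) = -16.
det(H) > 0 and tr(H) < 0, so H is negative definite everywhere: concave.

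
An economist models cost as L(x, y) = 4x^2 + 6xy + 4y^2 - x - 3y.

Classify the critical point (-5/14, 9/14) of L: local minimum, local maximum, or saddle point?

The Hessian of L is constant: H = [[8, 6], [6, 8]].
det(H) = 8·8 − 6² = 28.
det(H) > 0 and tr(H) = 16 > 0, so H is positive definite and the point is a local minimum.

local minimum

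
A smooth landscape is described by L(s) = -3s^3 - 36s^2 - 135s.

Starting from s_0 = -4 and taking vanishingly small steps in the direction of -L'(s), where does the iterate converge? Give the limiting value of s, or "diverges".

-5

L'(s) = -9(s + 3)(s + 5), so L'(-4) = 9.
Gradient descent moves in the -L' direction, i.e. s is decreasing.
The nearest critical point in that direction is s = -5, where L'' = 18 > 0 (a local minimum). The iterate converges there.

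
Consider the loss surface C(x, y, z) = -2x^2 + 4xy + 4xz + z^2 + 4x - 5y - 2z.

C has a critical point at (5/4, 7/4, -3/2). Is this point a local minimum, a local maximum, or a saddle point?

The Hessian is constant: H = [[-4, 4, 4], [4, 0, 0], [4, 0, 2]].
Leading principal minors: Δ₁ = -4, Δ₂ = -16, Δ₃ = -32.
The minors fit neither the all-positive nor the alternating-sign pattern, so H is indefinite: a saddle point.

saddle point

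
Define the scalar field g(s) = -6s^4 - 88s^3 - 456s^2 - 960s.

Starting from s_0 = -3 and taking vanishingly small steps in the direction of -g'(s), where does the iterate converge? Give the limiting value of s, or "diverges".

g'(s) = -24(s + 2)(s + 4)(s + 5), so g'(-3) = 48.
Gradient descent moves in the -g' direction, i.e. s is decreasing.
The nearest critical point in that direction is s = -4, where g'' = 48 > 0 (a local minimum). The iterate converges there.

-4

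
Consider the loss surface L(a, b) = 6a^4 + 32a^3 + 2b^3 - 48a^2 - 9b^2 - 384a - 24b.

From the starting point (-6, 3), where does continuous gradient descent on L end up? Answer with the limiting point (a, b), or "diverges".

(-4, 4)

L is separable, so gradient descent decouples: a follows -∂L/∂a, b follows -∂L/∂b.
∂L/∂a = 24(a - 2)(a + 2)(a + 4); at a=-6 this is -1536, so a increases.
∂L/∂b = 6(b - 4)(b + 1); at b=3 this is -24, so b increases.
a converges to its nearest critical value -4 (a local min of the a-part); b converges to 4. The iterate converges to (-4, 4).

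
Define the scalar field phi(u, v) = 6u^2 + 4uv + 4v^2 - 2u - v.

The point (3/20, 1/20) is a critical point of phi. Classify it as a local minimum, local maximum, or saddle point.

local minimum

The Hessian of phi is constant: H = [[12, 4], [4, 8]].
det(H) = 12·8 − 4² = 80.
det(H) > 0 and tr(H) = 20 > 0, so H is positive definite and the point is a local minimum.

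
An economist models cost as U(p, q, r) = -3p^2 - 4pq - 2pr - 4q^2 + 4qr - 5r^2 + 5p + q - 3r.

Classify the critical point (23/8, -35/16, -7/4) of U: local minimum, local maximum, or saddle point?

The Hessian is constant: H = [[-6, -4, -2], [-4, -8, 4], [-2, 4, -10]].
Leading principal minors: Δ₁ = -6, Δ₂ = 32, Δ₃ = -128.
The minors alternate sign starting negative (−, +, −), so H is negative definite: a local maximum.

local maximum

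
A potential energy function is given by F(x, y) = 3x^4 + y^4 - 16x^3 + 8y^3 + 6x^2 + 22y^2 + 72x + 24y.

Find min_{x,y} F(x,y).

F(x,y) separates as P(x) + Q(y), so its minimum is min P + min Q.
P'(x) = 12(x - 3)(x - 2)(x + 1) vanishes at x ∈ {-1, 2, 3}; Q'(y) = 4(y + 1)(y + 2)(y + 3) vanishes at y ∈ {-3, -2, -1}.
Local minima of P (where P''>0): P(-1)=-47, P(3)=81. Local minima of Q: Q(-3)=-9, Q(-1)=-9.
So the global minimum of F is P(-1) + Q(-3) = -47 − 9 = -56, attained at (-1, -3).

-56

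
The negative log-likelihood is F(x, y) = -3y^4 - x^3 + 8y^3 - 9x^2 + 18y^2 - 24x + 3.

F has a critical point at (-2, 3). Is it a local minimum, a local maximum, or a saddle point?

local maximum

The mixed partial ∂²F/∂x∂y is 0, so the Hessian at any point is diag(F_xx, F_yy) = diag(-6(x + 3), 12(-3y^2 + 4y + 3)).
At (-2, 3): H = diag(-6, -144).
Both eigenvalues are negative, so H is negative definite: a local maximum.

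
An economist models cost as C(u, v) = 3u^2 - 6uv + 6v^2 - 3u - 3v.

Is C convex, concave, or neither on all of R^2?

convex

C is quadratic, so its Hessian is the constant matrix H = [[6, -6], [-6, 12]].
det(H) = 36, tr(H) = 18.
det(H) > 0 and tr(H) > 0, so H is positive definite everywhere: convex.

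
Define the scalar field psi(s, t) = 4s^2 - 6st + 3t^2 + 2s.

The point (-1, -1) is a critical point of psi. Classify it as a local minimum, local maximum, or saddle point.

local minimum

The Hessian of psi is constant: H = [[8, -6], [-6, 6]].
det(H) = 8·6 − (-6)² = 12.
det(H) > 0 and tr(H) = 14 > 0, so H is positive definite and the point is a local minimum.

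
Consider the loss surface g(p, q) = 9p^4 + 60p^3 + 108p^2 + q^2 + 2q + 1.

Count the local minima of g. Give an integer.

g separates as a function of p plus a function of q, so ∇g=0 decouples.
∂g/∂p = 36p(p + 2)(p + 3) = 0 at p ∈ {-3, -2, 0}; ∂g/∂q = 2(q + 1) = 0 at q ∈ {-1}.
The Hessian is diagonal: diag(g_pp, g_qq). Second derivatives: g_pp(-3)=108, g_pp(-2)=-72, g_pp(0)=216; g_qq(-1)=2.
Local minima occur where both diagonal entries positive: (-3, -1), (0, -1). Count: 2.

2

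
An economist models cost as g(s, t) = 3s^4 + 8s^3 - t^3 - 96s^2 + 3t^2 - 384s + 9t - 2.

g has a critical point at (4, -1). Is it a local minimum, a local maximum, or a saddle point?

local minimum

The mixed partial ∂²g/∂s∂t is 0, so the Hessian at any point is diag(g_ss, g_tt) = diag(12(3s^2 + 4s - 16), 6(-t + 1)).
At (4, -1): H = diag(576, 12).
Both eigenvalues are positive, so H is positive definite: a local minimum.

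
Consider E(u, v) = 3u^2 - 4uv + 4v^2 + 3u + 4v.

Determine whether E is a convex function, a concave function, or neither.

convex

E is quadratic, so its Hessian is the constant matrix H = [[6, -4], [-4, 8]].
det(H) = 32, tr(H) = 14.
det(H) > 0 and tr(H) > 0, so H is positive definite everywhere: convex.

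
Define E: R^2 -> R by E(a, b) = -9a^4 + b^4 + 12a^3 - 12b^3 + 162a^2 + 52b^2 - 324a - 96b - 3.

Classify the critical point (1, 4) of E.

local minimum

The mixed partial ∂²E/∂a∂b is 0, so the Hessian at any point is diag(E_aa, E_bb) = diag(36(-3a^2 + 2a + 9), 4(3b^2 - 18b + 26)).
At (1, 4): H = diag(288, 8).
Both eigenvalues are positive, so H is positive definite: a local minimum.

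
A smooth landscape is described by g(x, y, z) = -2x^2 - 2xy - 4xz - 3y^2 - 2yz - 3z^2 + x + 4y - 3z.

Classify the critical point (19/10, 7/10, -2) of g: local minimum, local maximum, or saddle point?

The Hessian is constant: H = [[-4, -2, -4], [-2, -6, -2], [-4, -2, -6]].
Leading principal minors: Δ₁ = -4, Δ₂ = 20, Δ₃ = -40.
The minors alternate sign starting negative (−, +, −), so H is negative definite: a local maximum.

local maximum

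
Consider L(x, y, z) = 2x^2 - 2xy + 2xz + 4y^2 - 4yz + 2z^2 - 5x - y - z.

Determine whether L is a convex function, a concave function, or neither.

L is quadratic, so its Hessian is the constant matrix H = [[4, -2, 2], [-2, 8, -4], [2, -4, 4]].
Leading principal minors: 4, 28, 48.
All positive ⇒ H ≻ 0 ⇒ convex.

convex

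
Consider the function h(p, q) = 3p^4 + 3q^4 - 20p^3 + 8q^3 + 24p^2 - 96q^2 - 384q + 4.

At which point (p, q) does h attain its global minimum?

h(p,q) separates as A(p) + B(q) + 4, so its minimum is min A + min B + 4.
A'(p) = 12p(p - 4)(p - 1) vanishes at p ∈ {0, 1, 4}; B'(q) = 12(q - 4)(q + 2)(q + 4) vanishes at q ∈ {-4, -2, 4}.
Local minima of A (where A''>0): A(0)=0, A(4)=-128. Local minima of B: B(-4)=256, B(4)=-1792.
So the global minimum of h is A(4) + B(4) + 4 = -128 − 1792 + 4 = -1916, attained at (4, 4).

(4, 4)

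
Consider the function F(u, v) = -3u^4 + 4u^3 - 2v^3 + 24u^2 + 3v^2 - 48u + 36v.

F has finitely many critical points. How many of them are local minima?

1

F separates as a function of u plus a function of v, so ∇F=0 decouples.
∂F/∂u = -12(u - 2)(u - 1)(u + 2) = 0 at u ∈ {-2, 1, 2}; ∂F/∂v = -6(v - 3)(v + 2) = 0 at v ∈ {-2, 3}.
The Hessian is diagonal: diag(F_uu, F_vv). Second derivatives: F_uu(-2)=-144, F_uu(1)=36, F_uu(2)=-48; F_vv(-2)=30, F_vv(3)=-30.
Local minima occur where both diagonal entries positive: (1, -2). Count: 1.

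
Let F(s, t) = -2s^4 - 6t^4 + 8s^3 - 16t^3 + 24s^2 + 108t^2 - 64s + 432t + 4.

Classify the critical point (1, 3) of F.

The mixed partial ∂²F/∂s∂t is 0, so the Hessian at any point is diag(F_ss, F_tt) = diag(24(-s^2 + 2s + 2), 24(-3t^2 - 4t + 9)).
At (1, 3): H = diag(72, -720).
The eigenvalues have opposite signs, so H is indefinite: a saddle point.

saddle point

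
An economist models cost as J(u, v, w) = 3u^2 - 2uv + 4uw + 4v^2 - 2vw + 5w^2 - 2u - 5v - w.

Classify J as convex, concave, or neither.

J is quadratic, so its Hessian is the constant matrix H = [[6, -2, 4], [-2, 8, -2], [4, -2, 10]].
Leading principal minors: 6, 44, 320.
All positive ⇒ H ≻ 0 ⇒ convex.

convex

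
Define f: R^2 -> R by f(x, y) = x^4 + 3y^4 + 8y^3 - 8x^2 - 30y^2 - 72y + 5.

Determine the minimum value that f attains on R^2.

f(x,y) separates as P(x) + Q(y) + 5, so its minimum is min P + min Q + 5.
P'(x) = 4x(x - 2)(x + 2) vanishes at x ∈ {-2, 0, 2}; Q'(y) = 12(y - 2)(y + 1)(y + 3) vanishes at y ∈ {-3, -1, 2}.
Local minima of P (where P''>0): P(-2)=-16, P(2)=-16. Local minima of Q: Q(-3)=-27, Q(2)=-152.
So the global minimum of f is P(-2) + Q(2) + 5 = -16 − 152 + 5 = -163, attained at (-2, 2).

-163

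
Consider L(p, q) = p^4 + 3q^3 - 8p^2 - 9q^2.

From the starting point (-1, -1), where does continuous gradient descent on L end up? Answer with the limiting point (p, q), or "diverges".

diverges

L is separable, so gradient descent decouples: p follows -∂L/∂p, q follows -∂L/∂q.
∂L/∂p = 4p(p - 2)(p + 2); at p=-1 this is 12, so p decreases.
∂L/∂q = 9q(q - 2); at q=-1 this is 27, so q decreases.
The q-coordinate has no critical point in that direction and runs off to infinity.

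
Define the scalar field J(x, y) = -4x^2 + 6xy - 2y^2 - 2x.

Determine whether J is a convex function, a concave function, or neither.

J is quadratic, so its Hessian is the constant matrix H = [[-8, 6], [6, -4]].
det(H) = -4, tr(H) = -12.
det(H) < 0, so H is indefinite: neither convex nor concave.

neither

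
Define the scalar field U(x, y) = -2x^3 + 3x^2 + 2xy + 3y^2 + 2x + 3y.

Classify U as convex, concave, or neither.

neither

The term -2x^3 is cubic, so the Hessian is not constant.
∂²U/∂x² = -12x + 6, which takes both signs as x varies (negative for sufficiently large x). A diagonal entry of the Hessian changing sign means the Hessian is neither positive- nor negative-semidefinite on all of R^2.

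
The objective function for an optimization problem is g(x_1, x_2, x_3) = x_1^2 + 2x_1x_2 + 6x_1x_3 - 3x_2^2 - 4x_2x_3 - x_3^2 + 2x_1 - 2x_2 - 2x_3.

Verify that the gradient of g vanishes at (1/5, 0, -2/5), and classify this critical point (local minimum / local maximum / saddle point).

saddle point

∇g = (2x_1 + 2x_2 + 6x_3 + 2, 2x_1 - 6x_2 - 4x_3 - 2, 6x_1 - 4x_2 - 2x_3 - 2); substituting (1/5, 0, -2/5) gives ∇g = (0, 0, 0), so (1/5, 0, -2/5) is indeed a critical point.
The Hessian is constant: H = [[2, 2, 6], [2, -6, -4], [6, -4, -2]].
Leading principal minors: Δ₁ = 2, Δ₂ = -16, Δ₃ = 120.
The minors fit neither the all-positive nor the alternating-sign pattern, so H is indefinite: a saddle point.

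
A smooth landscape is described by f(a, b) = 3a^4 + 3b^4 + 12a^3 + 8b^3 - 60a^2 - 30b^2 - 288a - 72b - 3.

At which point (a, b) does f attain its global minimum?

f(a,b) separates as P(a) + Q(b) − 3, so its minimum is min P + min Q − 3.
P'(a) = 12(a - 3)(a + 2)(a + 4) vanishes at a ∈ {-4, -2, 3}; Q'(b) = 12(b - 2)(b + 1)(b + 3) vanishes at b ∈ {-3, -1, 2}.
Local minima of P (where P''>0): P(-4)=192, P(3)=-837. Local minima of Q: Q(-3)=-27, Q(2)=-152.
So the global minimum of f is P(3) + Q(2) − 3 = -837 − 152 − 3 = -992, attained at (3, 2).

(3, 2)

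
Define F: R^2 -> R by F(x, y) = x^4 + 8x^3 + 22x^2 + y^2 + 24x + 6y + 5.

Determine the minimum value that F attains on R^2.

-13

F(x,y) separates as P(x) + Q(y) + 5, so its minimum is min P + min Q + 5.
P'(x) = 4(x + 1)(x + 2)(x + 3) vanishes at x ∈ {-3, -2, -1}; Q'(y) = 2y + 6 vanishes at y ∈ {-3}.
Local minima of P (where P''>0): P(-3)=-9, P(-1)=-9. Local minima of Q: Q(-3)=-9.
So the global minimum of F is P(-3) + Q(-3) + 5 = -9 − 9 + 5 = -13, attained at (-3, -3).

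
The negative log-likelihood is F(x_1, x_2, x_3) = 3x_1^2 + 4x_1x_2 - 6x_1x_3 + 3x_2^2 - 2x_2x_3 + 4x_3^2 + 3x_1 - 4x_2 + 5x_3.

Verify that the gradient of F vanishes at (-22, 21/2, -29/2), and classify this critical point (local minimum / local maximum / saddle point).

local minimum

∇F = (6x_1 + 4x_2 - 6x_3 + 3, 4x_1 + 6x_2 - 2x_3 - 4, -6x_1 - 2x_2 + 8x_3 + 5); substituting (-22, 21/2, -29/2) gives ∇F = (0, 0, 0), so (-22, 21/2, -29/2) is indeed a critical point.
The Hessian is constant: H = [[6, 4, -6], [4, 6, -2], [-6, -2, 8]].
Leading principal minors: Δ₁ = 6, Δ₂ = 20, Δ₃ = 16.
All leading minors are positive, so H is positive definite: a local minimum.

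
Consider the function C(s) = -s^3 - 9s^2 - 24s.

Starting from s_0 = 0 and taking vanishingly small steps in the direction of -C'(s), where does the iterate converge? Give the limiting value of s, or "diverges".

C'(s) = -3(s + 2)(s + 4), so C'(0) = -24.
Gradient descent moves in the -C' direction, i.e. s is increasing.
There is no critical point above s=0, and C' keeps the same sign, so the iterate runs off to +∞.

diverges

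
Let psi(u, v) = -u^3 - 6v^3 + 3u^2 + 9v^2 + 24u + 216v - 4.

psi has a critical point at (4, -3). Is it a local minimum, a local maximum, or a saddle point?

saddle point

The mixed partial ∂²psi/∂u∂v is 0, so the Hessian at any point is diag(psi_uu, psi_vv) = diag(6(-u + 1), 18(-2v + 1)).
At (4, -3): H = diag(-18, 126).
The eigenvalues have opposite signs, so H is indefinite: a saddle point.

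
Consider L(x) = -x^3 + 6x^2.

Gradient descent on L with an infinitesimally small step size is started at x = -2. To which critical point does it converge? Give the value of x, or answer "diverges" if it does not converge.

0

L'(x) = -3x(x - 4), so L'(-2) = -36.
Gradient descent moves in the -L' direction, i.e. x is increasing.
The nearest critical point in that direction is x = 0, where L'' = 12 > 0 (a local minimum). The iterate converges there.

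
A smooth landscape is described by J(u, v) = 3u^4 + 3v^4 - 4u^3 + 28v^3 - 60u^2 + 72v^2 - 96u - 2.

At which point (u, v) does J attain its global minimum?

J(u,v) separates as P(u) + Q(v) − 2, so its minimum is min P + min Q − 2.
P'(u) = 12(u - 4)(u + 1)(u + 2) vanishes at u ∈ {-2, -1, 4}; Q'(v) = 12v(v + 3)(v + 4) vanishes at v ∈ {-4, -3, 0}.
Local minima of P (where P''>0): P(-2)=32, P(4)=-832. Local minima of Q: Q(-4)=128, Q(0)=0.
So the global minimum of J is P(4) + Q(0) − 2 = -832 + 0 − 2 = -834, attained at (4, 0).

(4, 0)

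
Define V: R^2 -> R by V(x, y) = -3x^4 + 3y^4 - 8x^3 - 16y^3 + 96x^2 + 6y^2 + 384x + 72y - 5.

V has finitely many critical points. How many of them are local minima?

V separates as a function of x plus a function of y, so ∇V=0 decouples.
∂V/∂x = -12(x - 4)(x + 2)(x + 4) = 0 at x ∈ {-4, -2, 4}; ∂V/∂y = 12(y - 3)(y - 2)(y + 1) = 0 at y ∈ {-1, 2, 3}.
The Hessian is diagonal: diag(V_xx, V_yy). Second derivatives: V_xx(-4)=-192, V_xx(-2)=144, V_xx(4)=-576; V_yy(-1)=144, V_yy(2)=-36, V_yy(3)=48.
Local minima occur where both diagonal entries positive: (-2, -1), (-2, 3). Count: 2.

2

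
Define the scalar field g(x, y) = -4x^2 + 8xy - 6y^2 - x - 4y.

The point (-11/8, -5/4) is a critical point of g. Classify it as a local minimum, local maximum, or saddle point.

The Hessian of g is constant: H = [[-8, 8], [8, -12]].
det(H) = (-8)·(-12) − 8² = 32.
det(H) > 0 and tr(H) = -20 < 0, so H is negative definite and the point is a local maximum.

local maximum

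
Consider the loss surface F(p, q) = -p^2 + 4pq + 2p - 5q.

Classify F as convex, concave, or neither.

neither

F is quadratic, so its Hessian is the constant matrix H = [[-2, 4], [4, 0]].
det(H) = -16, tr(H) = -2.
det(H) < 0, so H is indefinite: neither convex nor concave.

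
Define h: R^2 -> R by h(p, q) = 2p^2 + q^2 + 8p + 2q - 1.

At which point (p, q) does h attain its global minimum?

(-2, -1)

h(p,q) separates as A(p) + B(q) − 1, so its minimum is min A + min B − 1.
A'(p) = 4p + 8 vanishes at p ∈ {-2}; B'(q) = 2q + 2 vanishes at q ∈ {-1}.
Local minima of A (where A''>0): A(-2)=-8. Local minima of B: B(-1)=-1.
So the global minimum of h is A(-2) + B(-1) − 1 = -8 − 1 − 1 = -10, attained at (-2, -1).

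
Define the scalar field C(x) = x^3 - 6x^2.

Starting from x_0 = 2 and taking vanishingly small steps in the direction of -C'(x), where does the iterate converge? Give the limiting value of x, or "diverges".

4

C'(x) = 3x(x - 4), so C'(2) = -12.
Gradient descent moves in the -C' direction, i.e. x is increasing.
The nearest critical point in that direction is x = 4, where C'' = 12 > 0 (a local minimum). The iterate converges there.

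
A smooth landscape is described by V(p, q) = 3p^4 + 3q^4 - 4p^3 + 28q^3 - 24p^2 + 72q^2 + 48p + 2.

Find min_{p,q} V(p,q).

-110

V(p,q) separates as A(p) + B(q) + 2, so its minimum is min A + min B + 2.
A'(p) = 12(p - 2)(p - 1)(p + 2) vanishes at p ∈ {-2, 1, 2}; B'(q) = 12q(q + 3)(q + 4) vanishes at q ∈ {-4, -3, 0}.
Local minima of A (where A''>0): A(-2)=-112, A(2)=16. Local minima of B: B(-4)=128, B(0)=0.
So the global minimum of V is A(-2) + B(0) + 2 = -112 + 0 + 2 = -110, attained at (-2, 0).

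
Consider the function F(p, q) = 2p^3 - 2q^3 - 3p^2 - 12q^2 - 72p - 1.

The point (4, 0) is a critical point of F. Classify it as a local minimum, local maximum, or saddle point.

saddle point

The mixed partial ∂²F/∂p∂q is 0, so the Hessian at any point is diag(F_pp, F_qq) = diag(6(2p - 1), -12(q + 2)).
At (4, 0): H = diag(42, -24).
The eigenvalues have opposite signs, so H is indefinite: a saddle point.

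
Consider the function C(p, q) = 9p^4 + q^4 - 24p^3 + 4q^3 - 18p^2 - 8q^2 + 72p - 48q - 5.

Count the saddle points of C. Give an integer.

4

C separates as a function of p plus a function of q, so ∇C=0 decouples.
∂C/∂p = 36(p - 2)(p - 1)(p + 1) = 0 at p ∈ {-1, 1, 2}; ∂C/∂q = 4(q - 2)(q + 2)(q + 3) = 0 at q ∈ {-3, -2, 2}.
The Hessian is diagonal: diag(C_pp, C_qq). Second derivatives: C_pp(-1)=216, C_pp(1)=-72, C_pp(2)=108; C_qq(-3)=20, C_qq(-2)=-16, C_qq(2)=80.
Saddle points occur where the two diagonal entries have opposite signs: (-1, -2), (1, -3), (1, 2), (2, -2). Count: 4.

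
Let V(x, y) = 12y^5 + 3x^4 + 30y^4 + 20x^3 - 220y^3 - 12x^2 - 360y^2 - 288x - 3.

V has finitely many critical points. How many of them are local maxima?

2

V separates as a function of x plus a function of y, so ∇V=0 decouples.
∂V/∂x = 12(x - 2)(x + 3)(x + 4) = 0 at x ∈ {-4, -3, 2}; ∂V/∂y = 60y(y - 3)(y + 1)(y + 4) = 0 at y ∈ {-4, -1, 0, 3}.
The Hessian is diagonal: diag(V_xx, V_yy). Second derivatives: V_xx(-4)=72, V_xx(-3)=-60, V_xx(2)=360; V_yy(-4)=-5040, V_yy(-1)=720, V_yy(0)=-720, V_yy(3)=5040.
Local maxima occur where both diagonal entries negative: (-3, -4), (-3, 0). Count: 2.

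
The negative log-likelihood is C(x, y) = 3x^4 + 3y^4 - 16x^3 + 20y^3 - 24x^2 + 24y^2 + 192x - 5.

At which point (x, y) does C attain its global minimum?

C(x,y) separates as P(x) + Q(y) − 5, so its minimum is min P + min Q − 5.
P'(x) = 12(x - 4)(x - 2)(x + 2) vanishes at x ∈ {-2, 2, 4}; Q'(y) = 12y(y + 1)(y + 4) vanishes at y ∈ {-4, -1, 0}.
Local minima of P (where P''>0): P(-2)=-304, P(4)=128. Local minima of Q: Q(-4)=-128, Q(0)=0.
So the global minimum of C is P(-2) + Q(-4) − 5 = -304 − 128 − 5 = -437, attained at (-2, -4).

(-2, -4)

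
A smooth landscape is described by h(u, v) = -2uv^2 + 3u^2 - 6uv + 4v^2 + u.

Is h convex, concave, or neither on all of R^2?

neither

The term -2uv^2 is cubic, so the Hessian is not constant.
∂²h/∂v² = -4u + 8, which takes both signs as u varies (negative for sufficiently large u). A diagonal entry of the Hessian changing sign means the Hessian is neither positive- nor negative-semidefinite on all of R^2.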